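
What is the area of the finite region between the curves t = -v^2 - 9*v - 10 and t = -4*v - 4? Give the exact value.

Both boundary curves give t as a function of v, so integrate with respect to v. Setting them equal: -v^2 - 5*v - 6 = 0, i.e. -(v + 2)*(v + 3) = 0, so they meet at v = -3, -2.
For v in [-3, -2], t = -v^2 - 9*v - 10 is on the right; area = ∫[-3,-2] (-v^2 - 5*v - 6) dv = 1/6.

1/6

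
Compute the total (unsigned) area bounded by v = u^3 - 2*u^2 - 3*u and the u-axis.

The curve meets the u-axis where u^3 - 2*u^2 - 3*u = 0, i.e. u*(u - 3)*(u + 1) = 0, at u = -1, 0, 3.
On [-1, 0] the curve lies above the axis; ∫[-1,0] (u^3 - 2*u^2 - 3*u) du = 7/12, giving area 7/12.
On [0, 3] the curve lies below the axis; ∫[0,3] (u^3 - 2*u^2 - 3*u) du = -45/4, giving area 45/4.
Total area = 7/12 + 45/4 = 71/6.

71/6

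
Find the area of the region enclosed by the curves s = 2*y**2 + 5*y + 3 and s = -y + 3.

Both boundary curves give s as a function of y, so integrate with respect to y. Setting them equal: 2*y**2 + 6*y = 0, i.e. 2*y*(y + 3) = 0, so they meet at y = -3, 0.
For y in [-3, 0], s = 2*y**2 + 5*y + 3 is on the left; area = ∫[-3,0] (-(2*y**2 + 6*y)) dy = 9.

9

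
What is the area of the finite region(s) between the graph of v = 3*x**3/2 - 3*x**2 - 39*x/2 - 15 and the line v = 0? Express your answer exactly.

The curve meets the x-axis where 3*x**3/2 - 3*x**2 - 39*x/2 - 15 = 0, i.e. 3*(x - 5)*(x + 1)*(x + 2)/2 = 0, at x = -2, -1, 5.
On [-2, -1] the curve lies above the axis; ∫[-2,-1] (3*x**3/2 - 3*x**2 - 39*x/2 - 15) dx = 13/8, giving area 13/8.
On [-1, 5] the curve lies below the axis; ∫[-1,5] (3*x**3/2 - 3*x**2 - 39*x/2 - 15) dx = -216, giving area 216.
Total area = 13/8 + 216 = 1741/8.

1741/8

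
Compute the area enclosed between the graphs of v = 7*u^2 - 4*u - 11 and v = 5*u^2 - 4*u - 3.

Set the curves equal: 7*u^2 - 4*u - 11 = 5*u^2 - 4*u - 3, so 2*u^2 - 8 = 0, which factors as 2*(u - 2)*(u + 2) = 0. The curves meet at u = -2, 2.
On [-2, 2], v = 5*u^2 - 4*u - 3 is on top; that piece has area ∫[-2,2] (-(2*u^2 - 8)) du = 64/3.

64/3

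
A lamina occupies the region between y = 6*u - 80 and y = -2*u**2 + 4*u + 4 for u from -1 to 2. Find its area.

On [-1, 2], (6*u - 80) - (-2*u**2 + 4*u + 4) = 2*u**2 + 2*u - 84 is ≤ 0 throughout, so the area is a single integral of |2*u**2 + 2*u - 84|.
∫[-1,2] (2*u**2 + 2*u - 84) du = -243; the area of that piece is 243.

243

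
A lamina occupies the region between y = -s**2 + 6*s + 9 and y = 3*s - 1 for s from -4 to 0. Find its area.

The difference (-s**2 + 6*s + 9) - (3*s - 1) = -s**2 + 3*s + 10 changes sign at s = -2 inside [-4, 0], so split the integral there.
∫[-4,-2] (-s**2 + 3*s + 10) ds = -50/3; the area of that piece is 50/3.
∫[-2,0] (-s**2 + 3*s + 10) ds = 34/3.
Total area = 50/3 + 34/3 = 28.

28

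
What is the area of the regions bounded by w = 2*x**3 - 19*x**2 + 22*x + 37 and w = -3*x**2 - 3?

443/3

Set the curves equal: 2*x**3 - 19*x**2 + 22*x + 37 = -3*x**2 - 3, so 2*x**3 - 16*x**2 + 22*x + 40 = 0, which factors as 2*(x - 5)*(x - 4)*(x + 1) = 0. The curves meet at x = -1, 4, 5.
On [-1, 4], w = 2*x**3 - 19*x**2 + 22*x + 37 is on top; that piece has area ∫[-1,4] (2*x**3 - 16*x**2 + 22*x + 40) dx = 875/6.
On [4, 5], w = -3*x**2 - 3 is on top; that piece has area ∫[4,5] (-(2*x**3 - 16*x**2 + 22*x + 40)) dx = 11/6.
Total enclosed area = 875/6 + 11/6 = 443/3.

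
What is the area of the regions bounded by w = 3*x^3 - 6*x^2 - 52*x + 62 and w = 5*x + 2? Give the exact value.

Set the curves equal: 3*x^3 - 6*x^2 - 52*x + 62 = 5*x + 2, so 3*x^3 - 6*x^2 - 57*x + 60 = 0, which factors as 3*(x - 5)*(x - 1)*(x + 4) = 0. The curves meet at x = -4, 1, 5.
On [-4, 1], w = 3*x^3 - 6*x^2 - 52*x + 62 is on top; that piece has area ∫[-4,1] (3*x^3 - 6*x^2 - 57*x + 60) dx = 1625/4.
On [1, 5], w = 5*x + 2 is on top; that piece has area ∫[1,5] (-(3*x^3 - 6*x^2 - 57*x + 60)) dx = 224.
Total enclosed area = 1625/4 + 224 = 2521/4.

2521/4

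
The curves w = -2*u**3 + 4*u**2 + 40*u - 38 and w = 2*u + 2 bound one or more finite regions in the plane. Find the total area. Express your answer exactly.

Set the curves equal: -2*u**3 + 4*u**2 + 40*u - 38 = 2*u + 2, so -2*u**3 + 4*u**2 + 38*u - 40 = 0, which factors as -2*(u - 5)*(u - 1)*(u + 4) = 0. The curves meet at u = -4, 1, 5.
On [-4, 1], w = 2*u + 2 is on top; that piece has area ∫[-4,1] (-(-2*u**3 + 4*u**2 + 38*u - 40)) du = 1625/6.
On [1, 5], w = -2*u**3 + 4*u**2 + 40*u - 38 is on top; that piece has area ∫[1,5] (-2*u**3 + 4*u**2 + 38*u - 40) du = 448/3.
Total enclosed area = 1625/6 + 448/3 = 2521/6.

2521/6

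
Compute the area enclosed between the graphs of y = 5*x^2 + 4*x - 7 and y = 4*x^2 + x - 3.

Set the curves equal: 5*x^2 + 4*x - 7 = 4*x^2 + x - 3, so x^2 + 3*x - 4 = 0, which factors as (x - 1)*(x + 4) = 0. The curves meet at x = -4, 1.
On [-4, 1], y = 4*x^2 + x - 3 is on top; that piece has area ∫[-4,1] (-(x^2 + 3*x - 4)) dx = 125/6.

125/6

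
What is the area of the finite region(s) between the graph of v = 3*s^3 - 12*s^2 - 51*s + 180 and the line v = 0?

The curve meets the s-axis where 3*s^3 - 12*s^2 - 51*s + 180 = 0, i.e. 3*(s - 5)*(s - 3)*(s + 4) = 0, at s = -4, 3, 5.
On [-4, 3] the curve lies above the axis; ∫[-4,3] (3*s^3 - 12*s^2 - 51*s + 180) ds = 3773/4, giving area 3773/4.
On [3, 5] the curve lies below the axis; ∫[3,5] (3*s^3 - 12*s^2 - 51*s + 180) ds = -32, giving area 32.
Total area = 3773/4 + 32 = 3901/4.

3901/4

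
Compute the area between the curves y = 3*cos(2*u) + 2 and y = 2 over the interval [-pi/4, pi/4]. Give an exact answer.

On [-pi/4, pi/4], (3*cos(2*u) + 2) - (2) = 3*cos(2*u) is ≥ 0 throughout, so the area is a single integral of |3*cos(2*u)|.
∫[-pi/4,pi/4] (3*cos(2*u)) du = 3.

3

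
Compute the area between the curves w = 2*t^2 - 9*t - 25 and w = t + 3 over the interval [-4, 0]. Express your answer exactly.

72

The difference (2*t^2 - 9*t - 25) - (t + 3) = 2*t^2 - 10*t - 28 changes sign at t = -2 inside [-4, 0], so split the integral there.
∫[-4,-2] (2*t^2 - 10*t - 28) dt = 124/3.
∫[-2,0] (2*t^2 - 10*t - 28) dt = -92/3; the area of that piece is 92/3.
Total area = 124/3 + 92/3 = 72.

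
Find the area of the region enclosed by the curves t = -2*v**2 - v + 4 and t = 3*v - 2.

Both boundary curves give t as a function of v, so integrate with respect to v. Setting them equal: -2*v**2 - 4*v + 6 = 0, i.e. -2*(v - 1)*(v + 3) = 0, so they meet at v = -3, 1.
For v in [-3, 1], t = -2*v**2 - v + 4 is on the right; area = ∫[-3,1] (-2*v**2 - 4*v + 6) dv = 64/3.

64/3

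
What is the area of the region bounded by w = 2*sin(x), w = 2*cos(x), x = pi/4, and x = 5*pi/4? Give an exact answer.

4*sqrt(2)

On [pi/4, 5*pi/4], (2*sin(x)) - (2*cos(x)) = 2*sin(x) - 2*cos(x) is ≥ 0 throughout, so the area is a single integral of |2*sin(x) - 2*cos(x)|.
∫[pi/4,5*pi/4] (2*sin(x) - 2*cos(x)) dx = 4*sqrt(2).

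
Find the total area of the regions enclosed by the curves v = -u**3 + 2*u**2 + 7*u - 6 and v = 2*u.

253/12

Set the curves equal: -u**3 + 2*u**2 + 7*u - 6 = 2*u, so -u**3 + 2*u**2 + 5*u - 6 = 0, which factors as -(u - 3)*(u - 1)*(u + 2) = 0. The curves meet at u = -2, 1, 3.
On [-2, 1], v = 2*u is on top; that piece has area ∫[-2,1] (-(-u**3 + 2*u**2 + 5*u - 6)) du = 63/4.
On [1, 3], v = -u**3 + 2*u**2 + 7*u - 6 is on top; that piece has area ∫[1,3] (-u**3 + 2*u**2 + 5*u - 6) du = 16/3.
Total enclosed area = 63/4 + 16/3 = 253/12.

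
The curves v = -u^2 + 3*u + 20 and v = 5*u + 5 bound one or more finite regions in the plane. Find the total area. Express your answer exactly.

Set the curves equal: -u^2 + 3*u + 20 = 5*u + 5, so -u^2 - 2*u + 15 = 0, which factors as -(u - 3)*(u + 5) = 0. The curves meet at u = -5, 3.
On [-5, 3], v = -u^2 + 3*u + 20 is on top; that piece has area ∫[-5,3] (-u^2 - 2*u + 15) du = 256/3.

256/3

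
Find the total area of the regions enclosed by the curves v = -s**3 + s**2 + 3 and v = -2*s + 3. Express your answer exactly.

Set the curves equal: -s**3 + s**2 + 3 = -2*s + 3, so -s**3 + s**2 + 2*s = 0, which factors as -s*(s - 2)*(s + 1) = 0. The curves meet at s = -1, 0, 2.
On [-1, 0], v = -2*s + 3 is on top; that piece has area ∫[-1,0] (-(-s**3 + s**2 + 2*s)) ds = 5/12.
On [0, 2], v = -s**3 + s**2 + 3 is on top; that piece has area ∫[0,2] (-s**3 + s**2 + 2*s) ds = 8/3.
Total enclosed area = 5/12 + 8/3 = 37/12.

37/12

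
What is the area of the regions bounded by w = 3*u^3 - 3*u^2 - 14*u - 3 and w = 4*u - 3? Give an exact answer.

Set the curves equal: 3*u^3 - 3*u^2 - 14*u - 3 = 4*u - 3, so 3*u^3 - 3*u^2 - 18*u = 0, which factors as 3*u*(u - 3)*(u + 2) = 0. The curves meet at u = -2, 0, 3.
On [-2, 0], w = 3*u^3 - 3*u^2 - 14*u - 3 is on top; that piece has area ∫[-2,0] (3*u^3 - 3*u^2 - 18*u) du = 16.
On [0, 3], w = 4*u - 3 is on top; that piece has area ∫[0,3] (-(3*u^3 - 3*u^2 - 18*u)) du = 189/4.
Total enclosed area = 16 + 189/4 = 253/4.

253/4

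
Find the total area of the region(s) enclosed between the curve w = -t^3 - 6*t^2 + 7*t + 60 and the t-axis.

517/2

The curve meets the t-axis where -t^3 - 6*t^2 + 7*t + 60 = 0, i.e. -(t - 3)*(t + 4)*(t + 5) = 0, at t = -5, -4, 3.
On [-5, -4] the curve lies below the axis; ∫[-5,-4] (-t^3 - 6*t^2 + 7*t + 60) dt = -5/4, giving area 5/4.
On [-4, 3] the curve lies above the axis; ∫[-4,3] (-t^3 - 6*t^2 + 7*t + 60) dt = 1029/4, giving area 1029/4.
Total area = 5/4 + 1029/4 = 517/2.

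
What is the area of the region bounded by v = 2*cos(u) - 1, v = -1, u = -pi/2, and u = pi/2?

4

On [-pi/2, pi/2], (2*cos(u) - 1) - (-1) = 2*cos(u) is ≥ 0 throughout, so the area is a single integral of |2*cos(u)|.
∫[-pi/2,pi/2] (2*cos(u)) du = 4.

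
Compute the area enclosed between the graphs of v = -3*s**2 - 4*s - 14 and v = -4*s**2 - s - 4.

Set the curves equal: -3*s**2 - 4*s - 14 = -4*s**2 - s - 4, so s**2 - 3*s - 10 = 0, which factors as (s - 5)*(s + 2) = 0. The curves meet at s = -2, 5.
On [-2, 5], v = -4*s**2 - s - 4 is on top; that piece has area ∫[-2,5] (-(s**2 - 3*s - 10)) ds = 343/6.

343/6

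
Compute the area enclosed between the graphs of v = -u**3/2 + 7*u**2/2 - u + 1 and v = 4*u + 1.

253/24

Set the curves equal: -u**3/2 + 7*u**2/2 - u + 1 = 4*u + 1, so -u**3/2 + 7*u**2/2 - 5*u = 0, which factors as -u*(u - 5)*(u - 2)/2 = 0. The curves meet at u = 0, 2, 5.
On [0, 2], v = 4*u + 1 is on top; that piece has area ∫[0,2] (-(-u**3/2 + 7*u**2/2 - 5*u)) du = 8/3.
On [2, 5], v = -u**3/2 + 7*u**2/2 - u + 1 is on top; that piece has area ∫[2,5] (-u**3/2 + 7*u**2/2 - 5*u) du = 63/8.
Total enclosed area = 8/3 + 63/8 = 253/24.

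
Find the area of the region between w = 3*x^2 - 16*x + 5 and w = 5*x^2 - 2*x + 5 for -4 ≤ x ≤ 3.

451/3

The difference (3*x^2 - 16*x + 5) - (5*x^2 - 2*x + 5) = -2*x^2 - 14*x changes sign at x = 0 inside [-4, 3], so split the integral there.
∫[-4,0] (-2*x^2 - 14*x) dx = 208/3.
∫[0,3] (-2*x^2 - 14*x) dx = -81; the area of that piece is 81.
Total area = 208/3 + 81 = 451/3.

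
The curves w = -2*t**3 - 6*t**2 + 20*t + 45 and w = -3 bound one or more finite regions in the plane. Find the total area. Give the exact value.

407/2

Set the curves equal: -2*t**3 - 6*t**2 + 20*t + 45 = -3, so -2*t**3 - 6*t**2 + 20*t + 48 = 0, which factors as -2*(t - 3)*(t + 2)*(t + 4) = 0. The curves meet at t = -4, -2, 3.
On [-4, -2], w = -3 is on top; that piece has area ∫[-4,-2] (-(-2*t**3 - 6*t**2 + 20*t + 48)) dt = 16.
On [-2, 3], w = -2*t**3 - 6*t**2 + 20*t + 45 is on top; that piece has area ∫[-2,3] (-2*t**3 - 6*t**2 + 20*t + 48) dt = 375/2.
Total enclosed area = 16 + 375/2 = 407/2.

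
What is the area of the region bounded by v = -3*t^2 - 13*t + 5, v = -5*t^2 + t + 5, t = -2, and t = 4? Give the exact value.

The difference (-3*t^2 - 13*t + 5) - (-5*t^2 + t + 5) = 2*t^2 - 14*t changes sign at t = 0 inside [-2, 4], so split the integral there.
∫[-2,0] (2*t^2 - 14*t) dt = 100/3.
∫[0,4] (2*t^2 - 14*t) dt = -208/3; the area of that piece is 208/3.
Total area = 100/3 + 208/3 = 308/3.

308/3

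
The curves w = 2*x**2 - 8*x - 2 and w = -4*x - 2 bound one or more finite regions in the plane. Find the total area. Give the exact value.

8/3

Set the curves equal: 2*x**2 - 8*x - 2 = -4*x - 2, so 2*x**2 - 4*x = 0, which factors as 2*x*(x - 2) = 0. The curves meet at x = 0, 2.
On [0, 2], w = -4*x - 2 is on top; that piece has area ∫[0,2] (-(2*x**2 - 4*x)) dx = 8/3.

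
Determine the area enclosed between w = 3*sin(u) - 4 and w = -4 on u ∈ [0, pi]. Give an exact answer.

On [0, pi], (3*sin(u) - 4) - (-4) = 3*sin(u) is ≥ 0 throughout, so the area is a single integral of |3*sin(u)|.
∫[0,pi] (3*sin(u)) du = 6.

6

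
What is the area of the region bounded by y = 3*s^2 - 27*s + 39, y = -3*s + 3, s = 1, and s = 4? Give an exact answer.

23

The difference (3*s^2 - 27*s + 39) - (-3*s + 3) = 3*s^2 - 24*s + 36 changes sign at s = 2 inside [1, 4], so split the integral there.
∫[1,2] (3*s^2 - 24*s + 36) ds = 7.
∫[2,4] (3*s^2 - 24*s + 36) ds = -16; the area of that piece is 16.
Total area = 7 + 16 = 23.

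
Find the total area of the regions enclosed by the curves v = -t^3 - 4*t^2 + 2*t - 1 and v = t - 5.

Set the curves equal: -t^3 - 4*t^2 + 2*t - 1 = t - 5, so -t^3 - 4*t^2 + t + 4 = 0, which factors as -(t - 1)*(t + 1)*(t + 4) = 0. The curves meet at t = -4, -1, 1.
On [-4, -1], v = t - 5 is on top; that piece has area ∫[-4,-1] (-(-t^3 - 4*t^2 + t + 4)) dt = 63/4.
On [-1, 1], v = -t^3 - 4*t^2 + 2*t - 1 is on top; that piece has area ∫[-1,1] (-t^3 - 4*t^2 + t + 4) dt = 16/3.
Total enclosed area = 63/4 + 16/3 = 253/12.

253/12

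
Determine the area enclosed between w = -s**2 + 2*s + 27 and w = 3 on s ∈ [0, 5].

310/3

On [0, 5], (-s**2 + 2*s + 27) - (3) = -s**2 + 2*s + 24 is ≥ 0 throughout, so the area is a single integral of |-s**2 + 2*s + 24|.
∫[0,5] (-s**2 + 2*s + 24) ds = 310/3.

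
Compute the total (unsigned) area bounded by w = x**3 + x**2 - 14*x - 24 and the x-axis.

1741/12

The curve meets the x-axis where x**3 + x**2 - 14*x - 24 = 0, i.e. (x - 4)*(x + 2)*(x + 3) = 0, at x = -3, -2, 4.
On [-3, -2] the curve lies above the axis; ∫[-3,-2] (x**3 + x**2 - 14*x - 24) dx = 13/12, giving area 13/12.
On [-2, 4] the curve lies below the axis; ∫[-2,4] (x**3 + x**2 - 14*x - 24) dx = -144, giving area 144.
Total area = 13/12 + 144 = 1741/12.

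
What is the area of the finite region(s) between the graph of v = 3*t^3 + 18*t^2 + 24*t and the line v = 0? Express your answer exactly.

The curve meets the t-axis where 3*t^3 + 18*t^2 + 24*t = 0, i.e. 3*t*(t + 2)*(t + 4) = 0, at t = -4, -2, 0.
On [-4, -2] the curve lies above the axis; ∫[-4,-2] (3*t^3 + 18*t^2 + 24*t) dt = 12, giving area 12.
On [-2, 0] the curve lies below the axis; ∫[-2,0] (3*t^3 + 18*t^2 + 24*t) dt = -12, giving area 12.
Total area = 12 + 12 = 24.

24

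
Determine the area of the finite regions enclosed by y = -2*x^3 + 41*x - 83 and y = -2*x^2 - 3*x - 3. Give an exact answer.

Set the curves equal: -2*x^3 + 41*x - 83 = -2*x^2 - 3*x - 3, so -2*x^3 + 2*x^2 + 44*x - 80 = 0, which factors as -2*(x - 4)*(x - 2)*(x + 5) = 0. The curves meet at x = -5, 2, 4.
On [-5, 2], y = -2*x^2 - 3*x - 3 is on top; that piece has area ∫[-5,2] (-(-2*x^3 + 2*x^2 + 44*x - 80)) dx = 3773/6.
On [2, 4], y = -2*x^3 + 41*x - 83 is on top; that piece has area ∫[2,4] (-2*x^3 + 2*x^2 + 44*x - 80) dx = 64/3.
Total enclosed area = 3773/6 + 64/3 = 3901/6.

3901/6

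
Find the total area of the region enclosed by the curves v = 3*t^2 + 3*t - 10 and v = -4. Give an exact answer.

Set the curves equal: 3*t^2 + 3*t - 10 = -4, so 3*t^2 + 3*t - 6 = 0, which factors as 3*(t - 1)*(t + 2) = 0. The curves meet at t = -2, 1.
On [-2, 1], v = -4 is on top; that piece has area ∫[-2,1] (-(3*t^2 + 3*t - 6)) dt = 27/2.

27/2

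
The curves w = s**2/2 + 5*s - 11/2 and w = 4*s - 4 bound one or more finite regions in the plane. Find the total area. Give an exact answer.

Set the curves equal: s**2/2 + 5*s - 11/2 = 4*s - 4, so s**2/2 + s - 3/2 = 0, which factors as (s - 1)*(s + 3)/2 = 0. The curves meet at s = -3, 1.
On [-3, 1], w = 4*s - 4 is on top; that piece has area ∫[-3,1] (-(s**2/2 + s - 3/2)) ds = 16/3.

16/3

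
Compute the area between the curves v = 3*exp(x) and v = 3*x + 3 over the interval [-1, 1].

-6 - 3*exp(-1) + 3*exp(1)

On [-1, 1], (3*exp(x)) - (3*x + 3) = -3*x + 3*exp(x) - 3 is ≥ 0 throughout, so the area is a single integral of |-3*x + 3*exp(x) - 3|.
∫[-1,1] (-3*x + 3*exp(x) - 3) dx = -6 - 3*exp(-1) + 3*exp(1).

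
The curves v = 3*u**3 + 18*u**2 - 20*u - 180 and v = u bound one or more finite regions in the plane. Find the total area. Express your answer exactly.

Set the curves equal: 3*u**3 + 18*u**2 - 20*u - 180 = u, so 3*u**3 + 18*u**2 - 21*u - 180 = 0, which factors as 3*(u - 3)*(u + 4)*(u + 5) = 0. The curves meet at u = -5, -4, 3.
On [-5, -4], v = 3*u**3 + 18*u**2 - 20*u - 180 is on top; that piece has area ∫[-5,-4] (3*u**3 + 18*u**2 - 21*u - 180) du = 15/4.
On [-4, 3], v = u is on top; that piece has area ∫[-4,3] (-(3*u**3 + 18*u**2 - 21*u - 180)) du = 3087/4.
Total enclosed area = 15/4 + 3087/4 = 1551/2.

1551/2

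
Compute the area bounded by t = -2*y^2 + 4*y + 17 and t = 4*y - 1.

72

Both boundary curves give t as a function of y, so integrate with respect to y. Setting them equal: -2*y^2 + 18 = 0, i.e. -2*(y - 3)*(y + 3) = 0, so they meet at y = -3, 3.
For y in [-3, 3], t = -2*y^2 + 4*y + 17 is on the right; area = ∫[-3,3] (-2*y^2 + 18) dy = 72.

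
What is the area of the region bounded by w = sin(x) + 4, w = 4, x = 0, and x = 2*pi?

4

The difference (sin(x) + 4) - (4) = sin(x) changes sign at x = pi inside [0, 2*pi], so split the integral there.
∫[0,pi] (sin(x)) dx = 2.
∫[pi,2*pi] (sin(x)) dx = -2; the area of that piece is 2.
Total area = 2 + 2 = 4.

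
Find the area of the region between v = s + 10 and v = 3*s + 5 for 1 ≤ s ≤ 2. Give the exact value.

2

On [1, 2], (s + 10) - (3*s + 5) = -2*s + 5 is ≥ 0 throughout, so the area is a single integral of |-2*s + 5|.
∫[1,2] (-2*s + 5) ds = 2.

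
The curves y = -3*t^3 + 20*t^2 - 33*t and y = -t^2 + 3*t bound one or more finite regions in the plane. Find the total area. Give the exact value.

Set the curves equal: -3*t^3 + 20*t^2 - 33*t = -t^2 + 3*t, so -3*t^3 + 21*t^2 - 36*t = 0, which factors as -3*t*(t - 4)*(t - 3) = 0. The curves meet at t = 0, 3, 4.
On [0, 3], y = -t^2 + 3*t is on top; that piece has area ∫[0,3] (-(-3*t^3 + 21*t^2 - 36*t)) dt = 135/4.
On [3, 4], y = -3*t^3 + 20*t^2 - 33*t is on top; that piece has area ∫[3,4] (-3*t^3 + 21*t^2 - 36*t) dt = 7/4.
Total enclosed area = 135/4 + 7/4 = 71/2.

71/2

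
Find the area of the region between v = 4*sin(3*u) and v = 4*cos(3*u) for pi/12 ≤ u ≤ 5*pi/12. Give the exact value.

On [pi/12, 5*pi/12], (4*sin(3*u)) - (4*cos(3*u)) = 4*sin(3*u) - 4*cos(3*u) is ≥ 0 throughout, so the area is a single integral of |4*sin(3*u) - 4*cos(3*u)|.
∫[pi/12,5*pi/12] (4*sin(3*u) - 4*cos(3*u)) du = 8*sqrt(2)/3.

8*sqrt(2)/3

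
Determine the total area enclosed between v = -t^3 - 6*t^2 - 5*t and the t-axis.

131/4

The curve meets the t-axis where -t^3 - 6*t^2 - 5*t = 0, i.e. -t*(t + 1)*(t + 5) = 0, at t = -5, -1, 0.
On [-5, -1] the curve lies below the axis; ∫[-5,-1] (-t^3 - 6*t^2 - 5*t) dt = -32, giving area 32.
On [-1, 0] the curve lies above the axis; ∫[-1,0] (-t^3 - 6*t^2 - 5*t) dt = 3/4, giving area 3/4.
Total area = 32 + 3/4 = 131/4.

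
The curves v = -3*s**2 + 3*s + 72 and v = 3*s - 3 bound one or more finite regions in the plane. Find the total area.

Set the curves equal: -3*s**2 + 3*s + 72 = 3*s - 3, so -3*s**2 + 75 = 0, which factors as -3*(s - 5)*(s + 5) = 0. The curves meet at s = -5, 5.
On [-5, 5], v = -3*s**2 + 3*s + 72 is on top; that piece has area ∫[-5,5] (-3*s**2 + 75) ds = 500.

500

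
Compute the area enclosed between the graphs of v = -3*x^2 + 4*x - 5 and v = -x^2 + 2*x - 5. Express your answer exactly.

1/3

Set the curves equal: -3*x^2 + 4*x - 5 = -x^2 + 2*x - 5, so -2*x^2 + 2*x = 0, which factors as -2*x*(x - 1) = 0. The curves meet at x = 0, 1.
On [0, 1], v = -3*x^2 + 4*x - 5 is on top; that piece has area ∫[0,1] (-2*x^2 + 2*x) dx = 1/3.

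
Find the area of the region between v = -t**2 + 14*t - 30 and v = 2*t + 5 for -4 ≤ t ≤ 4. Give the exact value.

On [-4, 4], (-t**2 + 14*t - 30) - (2*t + 5) = -t**2 + 12*t - 35 is ≤ 0 throughout, so the area is a single integral of |-t**2 + 12*t - 35|.
∫[-4,4] (-t**2 + 12*t - 35) dt = -968/3; the area of that piece is 968/3.

968/3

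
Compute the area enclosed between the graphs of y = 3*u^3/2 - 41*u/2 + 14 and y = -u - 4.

Set the curves equal: 3*u^3/2 - 41*u/2 + 14 = -u - 4, so 3*u^3/2 - 39*u/2 + 18 = 0, which factors as 3*(u - 3)*(u - 1)*(u + 4)/2 = 0. The curves meet at u = -4, 1, 3.
On [-4, 1], y = 3*u^3/2 - 41*u/2 + 14 is on top; that piece has area ∫[-4,1] (3*u^3/2 - 39*u/2 + 18) du = 1125/8.
On [1, 3], y = -u - 4 is on top; that piece has area ∫[1,3] (-(3*u^3/2 - 39*u/2 + 18)) du = 12.
Total enclosed area = 1125/8 + 12 = 1221/8.

1221/8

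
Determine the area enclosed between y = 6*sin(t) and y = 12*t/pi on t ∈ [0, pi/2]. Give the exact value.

6 - 3*pi/2

On [0, pi/2], (6*sin(t)) - (12*t/pi) = -12*t/pi + 6*sin(t) is ≥ 0 throughout, so the area is a single integral of |-12*t/pi + 6*sin(t)|.
∫[0,pi/2] (-12*t/pi + 6*sin(t)) dt = 6 - 3*pi/2.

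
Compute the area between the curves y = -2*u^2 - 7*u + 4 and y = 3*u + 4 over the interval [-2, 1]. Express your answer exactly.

The difference (-2*u^2 - 7*u + 4) - (3*u + 4) = -2*u^2 - 10*u changes sign at u = 0 inside [-2, 1], so split the integral there.
∫[-2,0] (-2*u^2 - 10*u) du = 44/3.
∫[0,1] (-2*u^2 - 10*u) du = -17/3; the area of that piece is 17/3.
Total area = 44/3 + 17/3 = 61/3.

61/3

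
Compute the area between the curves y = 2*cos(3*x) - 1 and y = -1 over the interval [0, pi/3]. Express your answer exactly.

4/3

The difference (2*cos(3*x) - 1) - (-1) = 2*cos(3*x) changes sign at x = pi/6 inside [0, pi/3], so split the integral there.
∫[0,pi/6] (2*cos(3*x)) dx = 2/3.
∫[pi/6,pi/3] (2*cos(3*x)) dx = -2/3; the area of that piece is 2/3.
Total area = 2/3 + 2/3 = 4/3.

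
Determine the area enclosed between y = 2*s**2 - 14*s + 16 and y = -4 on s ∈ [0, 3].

The difference (2*s**2 - 14*s + 16) - (-4) = 2*s**2 - 14*s + 20 changes sign at s = 2 inside [0, 3], so split the integral there.
∫[0,2] (2*s**2 - 14*s + 20) ds = 52/3.
∫[2,3] (2*s**2 - 14*s + 20) ds = -7/3; the area of that piece is 7/3.
Total area = 52/3 + 7/3 = 59/3.

59/3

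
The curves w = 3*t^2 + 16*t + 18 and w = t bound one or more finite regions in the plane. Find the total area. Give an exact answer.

1/2

Set the curves equal: 3*t^2 + 16*t + 18 = t, so 3*t^2 + 15*t + 18 = 0, which factors as 3*(t + 2)*(t + 3) = 0. The curves meet at t = -3, -2.
On [-3, -2], w = t is on top; that piece has area ∫[-3,-2] (-(3*t^2 + 15*t + 18)) dt = 1/2.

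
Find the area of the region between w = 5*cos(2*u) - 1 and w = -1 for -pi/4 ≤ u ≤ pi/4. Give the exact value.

5

On [-pi/4, pi/4], (5*cos(2*u) - 1) - (-1) = 5*cos(2*u) is ≥ 0 throughout, so the area is a single integral of |5*cos(2*u)|.
∫[-pi/4,pi/4] (5*cos(2*u)) du = 5.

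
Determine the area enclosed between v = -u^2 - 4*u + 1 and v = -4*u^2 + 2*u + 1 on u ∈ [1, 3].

The difference (-u^2 - 4*u + 1) - (-4*u^2 + 2*u + 1) = 3*u^2 - 6*u changes sign at u = 2 inside [1, 3], so split the integral there.
∫[1,2] (3*u^2 - 6*u) du = -2; the area of that piece is 2.
∫[2,3] (3*u^2 - 6*u) du = 4.
Total area = 2 + 4 = 6.

6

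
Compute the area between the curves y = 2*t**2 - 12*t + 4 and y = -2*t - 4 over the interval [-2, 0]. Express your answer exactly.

On [-2, 0], (2*t**2 - 12*t + 4) - (-2*t - 4) = 2*t**2 - 10*t + 8 is ≥ 0 throughout, so the area is a single integral of |2*t**2 - 10*t + 8|.
∫[-2,0] (2*t**2 - 10*t + 8) dt = 124/3.

124/3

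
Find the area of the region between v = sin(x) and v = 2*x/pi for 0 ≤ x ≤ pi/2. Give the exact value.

1 - pi/4

On [0, pi/2], (sin(x)) - (2*x/pi) = -2*x/pi + sin(x) is ≥ 0 throughout, so the area is a single integral of |-2*x/pi + sin(x)|.
∫[0,pi/2] (-2*x/pi + sin(x)) dx = 1 - pi/4.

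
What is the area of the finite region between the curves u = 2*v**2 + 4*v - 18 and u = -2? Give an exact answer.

Both boundary curves give u as a function of v, so integrate with respect to v. Setting them equal: 2*v**2 + 4*v - 16 = 0, i.e. 2*(v - 2)*(v + 4) = 0, so they meet at v = -4, 2.
For v in [-4, 2], u = 2*v**2 + 4*v - 18 is on the left; area = ∫[-4,2] (-(2*v**2 + 4*v - 16)) dv = 72.

72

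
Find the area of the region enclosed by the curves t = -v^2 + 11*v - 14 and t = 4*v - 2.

1/6

Both boundary curves give t as a function of v, so integrate with respect to v. Setting them equal: -v^2 + 7*v - 12 = 0, i.e. -(v - 4)*(v - 3) = 0, so they meet at v = 3, 4.
For v in [3, 4], t = -v^2 + 11*v - 14 is on the right; area = ∫[3,4] (-v^2 + 7*v - 12) dv = 1/6.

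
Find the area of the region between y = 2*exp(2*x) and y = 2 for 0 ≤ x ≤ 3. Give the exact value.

-7 + exp(6)

On [0, 3], (2*exp(2*x)) - (2) = 2*exp(2*x) - 2 is ≥ 0 throughout, so the area is a single integral of |2*exp(2*x) - 2|.
∫[0,3] (2*exp(2*x) - 2) dx = -7 + exp(6).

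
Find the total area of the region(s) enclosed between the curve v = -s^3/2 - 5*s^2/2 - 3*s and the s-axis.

The curve meets the s-axis where -s^3/2 - 5*s^2/2 - 3*s = 0, i.e. -s*(s + 2)*(s + 3)/2 = 0, at s = -3, -2, 0.
On [-3, -2] the curve lies below the axis; ∫[-3,-2] (-s^3/2 - 5*s^2/2 - 3*s) ds = -5/24, giving area 5/24.
On [-2, 0] the curve lies above the axis; ∫[-2,0] (-s^3/2 - 5*s^2/2 - 3*s) ds = 4/3, giving area 4/3.
Total area = 5/24 + 4/3 = 37/24.

37/24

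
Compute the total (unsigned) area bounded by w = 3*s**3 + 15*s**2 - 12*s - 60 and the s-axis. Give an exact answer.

The curve meets the s-axis where 3*s**3 + 15*s**2 - 12*s - 60 = 0, i.e. 3*(s - 2)*(s + 2)*(s + 5) = 0, at s = -5, -2, 2.
On [-5, -2] the curve lies above the axis; ∫[-5,-2] (3*s**3 + 15*s**2 - 12*s - 60) ds = 297/4, giving area 297/4.
On [-2, 2] the curve lies below the axis; ∫[-2,2] (3*s**3 + 15*s**2 - 12*s - 60) ds = -160, giving area 160.
Total area = 297/4 + 160 = 937/4.

937/4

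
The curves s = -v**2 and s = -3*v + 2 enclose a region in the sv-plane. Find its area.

1/6

Both boundary curves give s as a function of v, so integrate with respect to v. Setting them equal: -v**2 + 3*v - 2 = 0, i.e. -(v - 2)*(v - 1) = 0, so they meet at v = 1, 2.
For v in [1, 2], s = -v**2 is on the right; area = ∫[1,2] (-v**2 + 3*v - 2) dv = 1/6.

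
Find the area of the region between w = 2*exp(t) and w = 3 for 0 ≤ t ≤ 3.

The difference (2*exp(t)) - (3) = 2*exp(t) - 3 changes sign at t = log(3/2) inside [0, 3], so split the integral there.
∫[0,log(3/2)] (2*exp(t) - 3) dt = log(8/27) + 1; the area of that piece is -1 + log(27/8).
∫[log(3/2),3] (2*exp(t) - 3) dt = -12 - 3*log(2) + 3*log(3) + 2*exp(3).
Total area = (-1 + log(27/8)) + (-12 - 3*log(2) + 3*log(3) + 2*exp(3)) = -13 - 6*log(2) + 6*log(3) + 2*exp(3).

-13 - 6*log(2) + 6*log(3) + 2*exp(3)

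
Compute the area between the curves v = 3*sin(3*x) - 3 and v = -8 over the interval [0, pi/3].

2 + 5*pi/3

On [0, pi/3], (3*sin(3*x) - 3) - (-8) = 3*sin(3*x) + 5 is ≥ 0 throughout, so the area is a single integral of |3*sin(3*x) + 5|.
∫[0,pi/3] (3*sin(3*x) + 5) dx = 2 + 5*pi/3.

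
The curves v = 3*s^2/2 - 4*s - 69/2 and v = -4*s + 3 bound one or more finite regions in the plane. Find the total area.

250

Set the curves equal: 3*s^2/2 - 4*s - 69/2 = -4*s + 3, so 3*s^2/2 - 75/2 = 0, which factors as 3*(s - 5)*(s + 5)/2 = 0. The curves meet at s = -5, 5.
On [-5, 5], v = -4*s + 3 is on top; that piece has area ∫[-5,5] (-(3*s^2/2 - 75/2)) ds = 250.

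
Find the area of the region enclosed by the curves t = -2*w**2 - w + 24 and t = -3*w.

Both boundary curves give t as a function of w, so integrate with respect to w. Setting them equal: -2*w**2 + 2*w + 24 = 0, i.e. -2*(w - 4)*(w + 3) = 0, so they meet at w = -3, 4.
For w in [-3, 4], t = -2*w**2 - w + 24 is on the right; area = ∫[-3,4] (-2*w**2 + 2*w + 24) dw = 343/3.

343/3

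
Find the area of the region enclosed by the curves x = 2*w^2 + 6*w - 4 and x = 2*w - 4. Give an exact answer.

8/3

Both boundary curves give x as a function of w, so integrate with respect to w. Setting them equal: 2*w^2 + 4*w = 0, i.e. 2*w*(w + 2) = 0, so they meet at w = -2, 0.
For w in [-2, 0], x = 2*w^2 + 6*w - 4 is on the left; area = ∫[-2,0] (-(2*w^2 + 4*w)) dw = 8/3.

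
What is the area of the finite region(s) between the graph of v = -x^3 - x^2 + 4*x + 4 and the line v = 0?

The curve meets the x-axis where -x^3 - x^2 + 4*x + 4 = 0, i.e. -(x - 2)*(x + 1)*(x + 2) = 0, at x = -2, -1, 2.
On [-2, -1] the curve lies below the axis; ∫[-2,-1] (-x^3 - x^2 + 4*x + 4) dx = -7/12, giving area 7/12.
On [-1, 2] the curve lies above the axis; ∫[-1,2] (-x^3 - x^2 + 4*x + 4) dx = 45/4, giving area 45/4.
Total area = 7/12 + 45/4 = 71/6.

71/6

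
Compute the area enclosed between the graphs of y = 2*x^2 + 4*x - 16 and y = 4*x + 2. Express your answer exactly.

Set the curves equal: 2*x^2 + 4*x - 16 = 4*x + 2, so 2*x^2 - 18 = 0, which factors as 2*(x - 3)*(x + 3) = 0. The curves meet at x = -3, 3.
On [-3, 3], y = 4*x + 2 is on top; that piece has area ∫[-3,3] (-(2*x^2 - 18)) dx = 72.

72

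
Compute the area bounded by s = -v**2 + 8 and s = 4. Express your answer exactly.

32/3

Both boundary curves give s as a function of v, so integrate with respect to v. Setting them equal: -v**2 + 4 = 0, i.e. -(v - 2)*(v + 2) = 0, so they meet at v = -2, 2.
For v in [-2, 2], s = -v**2 + 8 is on the right; area = ∫[-2,2] (-v**2 + 4) dv = 32/3.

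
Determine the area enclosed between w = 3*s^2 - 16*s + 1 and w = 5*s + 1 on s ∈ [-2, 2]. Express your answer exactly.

The difference (3*s^2 - 16*s + 1) - (5*s + 1) = 3*s^2 - 21*s changes sign at s = 0 inside [-2, 2], so split the integral there.
∫[-2,0] (3*s^2 - 21*s) ds = 50.
∫[0,2] (3*s^2 - 21*s) ds = -34; the area of that piece is 34.
Total area = 50 + 34 = 84.

84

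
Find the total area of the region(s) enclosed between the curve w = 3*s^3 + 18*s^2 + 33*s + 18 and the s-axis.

The curve meets the s-axis where 3*s^3 + 18*s^2 + 33*s + 18 = 0, i.e. 3*(s + 1)*(s + 2)*(s + 3) = 0, at s = -3, -2, -1.
On [-3, -2] the curve lies above the axis; ∫[-3,-2] (3*s^3 + 18*s^2 + 33*s + 18) ds = 3/4, giving area 3/4.
On [-2, -1] the curve lies below the axis; ∫[-2,-1] (3*s^3 + 18*s^2 + 33*s + 18) ds = -3/4, giving area 3/4.
Total area = 3/4 + 3/4 = 3/2.

3/2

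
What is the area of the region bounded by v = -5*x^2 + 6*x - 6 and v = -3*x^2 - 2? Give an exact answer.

1/3

Set the curves equal: -5*x^2 + 6*x - 6 = -3*x^2 - 2, so -2*x^2 + 6*x - 4 = 0, which factors as -2*(x - 2)*(x - 1) = 0. The curves meet at x = 1, 2.
On [1, 2], v = -5*x^2 + 6*x - 6 is on top; that piece has area ∫[1,2] (-2*x^2 + 6*x - 4) dx = 1/3.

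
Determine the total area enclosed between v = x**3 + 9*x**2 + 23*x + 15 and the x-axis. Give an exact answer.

8

The curve meets the x-axis where x**3 + 9*x**2 + 23*x + 15 = 0, i.e. (x + 1)*(x + 3)*(x + 5) = 0, at x = -5, -3, -1.
On [-5, -3] the curve lies above the axis; ∫[-5,-3] (x**3 + 9*x**2 + 23*x + 15) dx = 4, giving area 4.
On [-3, -1] the curve lies below the axis; ∫[-3,-1] (x**3 + 9*x**2 + 23*x + 15) dx = -4, giving area 4.
Total area = 4 + 4 = 8.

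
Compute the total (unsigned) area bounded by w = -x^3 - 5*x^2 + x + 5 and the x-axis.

The curve meets the x-axis where -x^3 - 5*x^2 + x + 5 = 0, i.e. -(x - 1)*(x + 1)*(x + 5) = 0, at x = -5, -1, 1.
On [-5, -1] the curve lies below the axis; ∫[-5,-1] (-x^3 - 5*x^2 + x + 5) dx = -128/3, giving area 128/3.
On [-1, 1] the curve lies above the axis; ∫[-1,1] (-x^3 - 5*x^2 + x + 5) dx = 20/3, giving area 20/3.
Total area = 128/3 + 20/3 = 148/3.

148/3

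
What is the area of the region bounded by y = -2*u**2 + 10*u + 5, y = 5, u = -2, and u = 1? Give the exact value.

89/3

The difference (-2*u**2 + 10*u + 5) - (5) = -2*u**2 + 10*u changes sign at u = 0 inside [-2, 1], so split the integral there.
∫[-2,0] (-2*u**2 + 10*u) du = -76/3; the area of that piece is 76/3.
∫[0,1] (-2*u**2 + 10*u) du = 13/3.
Total area = 76/3 + 13/3 = 89/3.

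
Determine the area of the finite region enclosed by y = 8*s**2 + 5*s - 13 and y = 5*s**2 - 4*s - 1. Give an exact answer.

125/2

Set the curves equal: 8*s**2 + 5*s - 13 = 5*s**2 - 4*s - 1, so 3*s**2 + 9*s - 12 = 0, which factors as 3*(s - 1)*(s + 4) = 0. The curves meet at s = -4, 1.
On [-4, 1], y = 5*s**2 - 4*s - 1 is on top; that piece has area ∫[-4,1] (-(3*s**2 + 9*s - 12)) ds = 125/2.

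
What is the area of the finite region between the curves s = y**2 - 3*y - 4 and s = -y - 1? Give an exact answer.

32/3

Both boundary curves give s as a function of y, so integrate with respect to y. Setting them equal: y**2 - 2*y - 3 = 0, i.e. (y - 3)*(y + 1) = 0, so they meet at y = -1, 3.
For y in [-1, 3], s = y**2 - 3*y - 4 is on the left; area = ∫[-1,3] (-(y**2 - 2*y - 3)) dy = 32/3.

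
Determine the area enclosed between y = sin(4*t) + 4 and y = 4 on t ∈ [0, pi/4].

1/2

On [0, pi/4], (sin(4*t) + 4) - (4) = sin(4*t) is ≥ 0 throughout, so the area is a single integral of |sin(4*t)|.
∫[0,pi/4] (sin(4*t)) dt = 1/2.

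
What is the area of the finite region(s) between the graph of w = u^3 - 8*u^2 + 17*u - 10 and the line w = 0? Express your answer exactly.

The curve meets the u-axis where u^3 - 8*u^2 + 17*u - 10 = 0, i.e. (u - 5)*(u - 2)*(u - 1) = 0, at u = 1, 2, 5.
On [1, 2] the curve lies above the axis; ∫[1,2] (u^3 - 8*u^2 + 17*u - 10) du = 7/12, giving area 7/12.
On [2, 5] the curve lies below the axis; ∫[2,5] (u^3 - 8*u^2 + 17*u - 10) du = -45/4, giving area 45/4.
Total area = 7/12 + 45/4 = 71/6.

71/6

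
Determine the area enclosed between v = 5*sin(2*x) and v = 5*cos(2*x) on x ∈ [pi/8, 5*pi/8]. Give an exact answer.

On [pi/8, 5*pi/8], (5*sin(2*x)) - (5*cos(2*x)) = 5*sin(2*x) - 5*cos(2*x) is ≥ 0 throughout, so the area is a single integral of |5*sin(2*x) - 5*cos(2*x)|.
∫[pi/8,5*pi/8] (5*sin(2*x) - 5*cos(2*x)) dx = 5*sqrt(2).

5*sqrt(2)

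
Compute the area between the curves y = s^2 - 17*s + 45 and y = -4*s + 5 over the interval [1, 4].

87/2

On [1, 4], (s^2 - 17*s + 45) - (-4*s + 5) = s^2 - 13*s + 40 is ≥ 0 throughout, so the area is a single integral of |s^2 - 13*s + 40|.
∫[1,4] (s^2 - 13*s + 40) ds = 87/2.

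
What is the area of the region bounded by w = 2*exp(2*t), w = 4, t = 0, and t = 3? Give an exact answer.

The difference (2*exp(2*t)) - (4) = 2*exp(2*t) - 4 changes sign at t = log(2)/2 inside [0, 3], so split the integral there.
∫[0,log(2)/2] (2*exp(2*t) - 4) dt = 1 - log(4); the area of that piece is -1 + log(4).
∫[log(2)/2,3] (2*exp(2*t) - 4) dt = -14 + 2*log(2) + exp(6).
Total area = (-1 + log(4)) + (-14 + 2*log(2) + exp(6)) = -15 + 4*log(2) + exp(6).

-15 + 4*log(2) + exp(6)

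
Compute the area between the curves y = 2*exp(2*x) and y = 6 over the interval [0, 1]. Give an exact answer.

-11 + 6*log(3) + exp(2)

The difference (2*exp(2*x)) - (6) = 2*exp(2*x) - 6 changes sign at x = log(3)/2 inside [0, 1], so split the integral there.
∫[0,log(3)/2] (2*exp(2*x) - 6) dx = 2 - log(27); the area of that piece is -2 + log(27).
∫[log(3)/2,1] (2*exp(2*x) - 6) dx = -9 + 3*log(3) + exp(2).
Total area = (-2 + log(27)) + (-9 + 3*log(3) + exp(2)) = -11 + 6*log(3) + exp(2).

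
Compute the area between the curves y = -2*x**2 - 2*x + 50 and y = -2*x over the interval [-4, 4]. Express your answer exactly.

944/3

On [-4, 4], (-2*x**2 - 2*x + 50) - (-2*x) = -2*x**2 + 50 is ≥ 0 throughout, so the area is a single integral of |-2*x**2 + 50|.
∫[-4,4] (-2*x**2 + 50) dx = 944/3.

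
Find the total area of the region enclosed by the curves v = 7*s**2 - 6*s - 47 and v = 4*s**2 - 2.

Set the curves equal: 7*s**2 - 6*s - 47 = 4*s**2 - 2, so 3*s**2 - 6*s - 45 = 0, which factors as 3*(s - 5)*(s + 3) = 0. The curves meet at s = -3, 5.
On [-3, 5], v = 4*s**2 - 2 is on top; that piece has area ∫[-3,5] (-(3*s**2 - 6*s - 45)) ds = 256.

256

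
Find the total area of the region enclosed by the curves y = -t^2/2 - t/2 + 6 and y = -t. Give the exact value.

Set the curves equal: -t^2/2 - t/2 + 6 = -t, so -t^2/2 + t/2 + 6 = 0, which factors as -(t - 4)*(t + 3)/2 = 0. The curves meet at t = -3, 4.
On [-3, 4], y = -t^2/2 - t/2 + 6 is on top; that piece has area ∫[-3,4] (-t^2/2 + t/2 + 6) dt = 343/12.

343/12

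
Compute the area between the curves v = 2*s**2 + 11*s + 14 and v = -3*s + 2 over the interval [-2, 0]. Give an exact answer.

The difference (2*s**2 + 11*s + 14) - (-3*s + 2) = 2*s**2 + 14*s + 12 changes sign at s = -1 inside [-2, 0], so split the integral there.
∫[-2,-1] (2*s**2 + 14*s + 12) ds = -13/3; the area of that piece is 13/3.
∫[-1,0] (2*s**2 + 14*s + 12) ds = 17/3.
Total area = 13/3 + 17/3 = 10.

10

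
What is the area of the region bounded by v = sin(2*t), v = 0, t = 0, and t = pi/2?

1

On [0, pi/2], (sin(2*t)) - (0) = sin(2*t) is ≥ 0 throughout, so the area is a single integral of |sin(2*t)|.
∫[0,pi/2] (sin(2*t)) dt = 1.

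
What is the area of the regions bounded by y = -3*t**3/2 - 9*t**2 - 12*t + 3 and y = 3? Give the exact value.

12

Set the curves equal: -3*t**3/2 - 9*t**2 - 12*t + 3 = 3, so -3*t**3/2 - 9*t**2 - 12*t = 0, which factors as -3*t*(t + 2)*(t + 4)/2 = 0. The curves meet at t = -4, -2, 0.
On [-4, -2], y = 3 is on top; that piece has area ∫[-4,-2] (-(-3*t**3/2 - 9*t**2 - 12*t)) dt = 6.
On [-2, 0], y = -3*t**3/2 - 9*t**2 - 12*t + 3 is on top; that piece has area ∫[-2,0] (-3*t**3/2 - 9*t**2 - 12*t) dt = 6.
Total enclosed area = 6 + 6 = 12.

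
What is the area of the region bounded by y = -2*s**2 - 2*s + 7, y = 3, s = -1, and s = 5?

292/3

The difference (-2*s**2 - 2*s + 7) - (3) = -2*s**2 - 2*s + 4 changes sign at s = 1 inside [-1, 5], so split the integral there.
∫[-1,1] (-2*s**2 - 2*s + 4) ds = 20/3.
∫[1,5] (-2*s**2 - 2*s + 4) ds = -272/3; the area of that piece is 272/3.
Total area = 20/3 + 272/3 = 292/3.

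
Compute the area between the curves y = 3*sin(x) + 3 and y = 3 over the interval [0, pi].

6

On [0, pi], (3*sin(x) + 3) - (3) = 3*sin(x) is ≥ 0 throughout, so the area is a single integral of |3*sin(x)|.
∫[0,pi] (3*sin(x)) dx = 6.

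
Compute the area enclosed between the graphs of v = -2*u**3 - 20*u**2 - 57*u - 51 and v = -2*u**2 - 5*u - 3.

1

Set the curves equal: -2*u**3 - 20*u**2 - 57*u - 51 = -2*u**2 - 5*u - 3, so -2*u**3 - 18*u**2 - 52*u - 48 = 0, which factors as -2*(u + 2)*(u + 3)*(u + 4) = 0. The curves meet at u = -4, -3, -2.
On [-4, -3], v = -2*u**2 - 5*u - 3 is on top; that piece has area ∫[-4,-3] (-(-2*u**3 - 18*u**2 - 52*u - 48)) du = 1/2.
On [-3, -2], v = -2*u**3 - 20*u**2 - 57*u - 51 is on top; that piece has area ∫[-3,-2] (-2*u**3 - 18*u**2 - 52*u - 48) du = 1/2.
Total enclosed area = 1/2 + 1/2 = 1.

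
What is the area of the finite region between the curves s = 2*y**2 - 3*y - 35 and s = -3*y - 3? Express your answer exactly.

512/3

Both boundary curves give s as a function of y, so integrate with respect to y. Setting them equal: 2*y**2 - 32 = 0, i.e. 2*(y - 4)*(y + 4) = 0, so they meet at y = -4, 4.
For y in [-4, 4], s = 2*y**2 - 3*y - 35 is on the left; area = ∫[-4,4] (-(2*y**2 - 32)) dy = 512/3.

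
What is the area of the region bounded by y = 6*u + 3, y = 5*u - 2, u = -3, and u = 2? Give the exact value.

45/2

On [-3, 2], (6*u + 3) - (5*u - 2) = u + 5 is ≥ 0 throughout, so the area is a single integral of |u + 5|.
∫[-3,2] (u + 5) du = 45/2.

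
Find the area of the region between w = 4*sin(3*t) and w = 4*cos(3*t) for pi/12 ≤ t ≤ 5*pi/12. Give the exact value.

On [pi/12, 5*pi/12], (4*sin(3*t)) - (4*cos(3*t)) = 4*sin(3*t) - 4*cos(3*t) is ≥ 0 throughout, so the area is a single integral of |4*sin(3*t) - 4*cos(3*t)|.
∫[pi/12,5*pi/12] (4*sin(3*t) - 4*cos(3*t)) dt = 8*sqrt(2)/3.

8*sqrt(2)/3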